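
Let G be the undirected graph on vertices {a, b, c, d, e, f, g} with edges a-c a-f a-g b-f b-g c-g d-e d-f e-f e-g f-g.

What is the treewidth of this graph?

2

A width-2 tree decomposition is:
Bags: B1 = {a, f, g}  B2 = {a, c, g}  B3 = {b, f, g}  B4 = {e, f, g}  B5 = {d, e, f}
Tree: B1–B2, B1–B3, B3–B4, B4–B5
Every bag has size at most 3, so the width is 3 − 1 = 2 and tw(G) ≤ 2. Conversely, {a, c, g} is a clique of size 3, and the vertices of any clique must share a bag in every tree decomposition; so some bag has ≥ 3 vertices and tw(G) ≥ 2. Combining the bounds, tw(G) = 2.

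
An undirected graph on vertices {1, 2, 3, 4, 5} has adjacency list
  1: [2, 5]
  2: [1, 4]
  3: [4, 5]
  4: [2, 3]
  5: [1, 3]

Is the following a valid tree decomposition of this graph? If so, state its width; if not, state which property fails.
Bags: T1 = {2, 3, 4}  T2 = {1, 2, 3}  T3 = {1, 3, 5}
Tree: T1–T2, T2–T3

Yes; width 2.

Checking the three conditions: (i) the bags cover all of {1, 2, 3, 4, 5}; (ii) for each edge, some bag contains both endpoints; (iii) the bags containing any fixed vertex form a subtree. All hold, so the decomposition is valid with width 3 − 1 = 2.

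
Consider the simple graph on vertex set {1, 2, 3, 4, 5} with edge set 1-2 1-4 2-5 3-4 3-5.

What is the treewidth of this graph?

2

A width-2 tree decomposition is:
Bags: B1 = {1, 2, 5}  B2 = {1, 4, 5}  B3 = {3, 4, 5}
Tree: B1–B2, B2–B3
Every bag has size at most 3, so the width is 3 − 1 = 2 and tw(G) ≤ 2. Since 5–2–1–4–3–5 is a cycle in G, G is not acyclic. Forests are exactly the graphs of treewidth ≤ 1, so tw(G) ≥ 2. The upper and lower bounds meet at 2, so that is the treewidth.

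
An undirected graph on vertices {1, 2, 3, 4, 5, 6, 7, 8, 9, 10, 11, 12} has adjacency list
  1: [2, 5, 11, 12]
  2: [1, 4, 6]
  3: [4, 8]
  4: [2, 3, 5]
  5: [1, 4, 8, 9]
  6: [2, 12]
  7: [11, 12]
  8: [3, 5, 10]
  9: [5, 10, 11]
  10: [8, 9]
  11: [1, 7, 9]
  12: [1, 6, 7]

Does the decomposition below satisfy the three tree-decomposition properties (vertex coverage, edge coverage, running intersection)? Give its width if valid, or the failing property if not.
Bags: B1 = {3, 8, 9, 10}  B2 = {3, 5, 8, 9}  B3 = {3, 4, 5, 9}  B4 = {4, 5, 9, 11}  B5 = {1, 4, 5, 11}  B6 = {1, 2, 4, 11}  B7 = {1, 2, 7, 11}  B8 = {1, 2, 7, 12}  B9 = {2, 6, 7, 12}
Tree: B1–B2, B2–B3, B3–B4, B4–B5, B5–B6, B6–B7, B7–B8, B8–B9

Yes; width 3.

Every vertex of G appears in some bag (union = {1, 2, 3, 4, 5, 6, 7, 8, 9, 10, 11, 12}); every edge is covered by a bag; and for each vertex v the set of bags containing v is connected in the bag tree. The decomposition is therefore valid. The largest bag has 4 vertices, so the width is 3.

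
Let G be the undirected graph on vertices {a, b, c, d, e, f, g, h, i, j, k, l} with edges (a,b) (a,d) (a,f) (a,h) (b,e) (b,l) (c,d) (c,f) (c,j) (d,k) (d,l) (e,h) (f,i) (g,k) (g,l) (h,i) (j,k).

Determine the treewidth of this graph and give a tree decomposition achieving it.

Treewidth 3.
One such decomposition:
Bags: B1 = {c, g, j, k}  B2 = {c, d, g, k}  B3 = {c, d, g, l}  B4 = {c, d, f, l}  B5 = {a, d, f, l}  B6 = {a, b, f, l}  B7 = {a, b, f, i}  B8 = {a, b, h, i}  B9 = {b, e, h, i}
Tree: B1–B2, B2–B3, B3–B4, B4–B5, B5–B6, B6–B7, B7–B8, B8–B9

The largest bag has 4 vertices, giving width 3; this decomposition certifies tw(G) ≤ 3. For the lower bound: the 4 vertex sets {g,j,k}, {c}, {d}, {a,b,f,l} are disjoint, each induces a connected subgraph, and every pair is joined by at least one edge of G. Contracting each set to a single vertex therefore yields K_{4} as a minor, and since treewidth is minor-monotone, tw(G) ≥ tw(K_{4}) = 3. The upper and lower bounds meet at 3, so that is the treewidth.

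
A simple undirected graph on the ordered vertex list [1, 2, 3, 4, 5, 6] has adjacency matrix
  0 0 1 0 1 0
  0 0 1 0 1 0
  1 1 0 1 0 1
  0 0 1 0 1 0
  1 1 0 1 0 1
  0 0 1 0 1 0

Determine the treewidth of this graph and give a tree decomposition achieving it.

Treewidth 2.
One such decomposition:
Bags: B1 = {3, 4, 5}  B2 = {3, 5, 6}  B3 = {2, 3, 5}  B4 = {1, 3, 5}
Tree: B1–B2, B2–B3, B3–B4

Every bag has size at most 3, so the width is 3 − 1 = 2 and tw(G) ≤ 2. The edges 4–5–6–3–4 form a cycle, so G is not a tree and its treewidth is at least 2. Hence tw(G) = 2 exactly.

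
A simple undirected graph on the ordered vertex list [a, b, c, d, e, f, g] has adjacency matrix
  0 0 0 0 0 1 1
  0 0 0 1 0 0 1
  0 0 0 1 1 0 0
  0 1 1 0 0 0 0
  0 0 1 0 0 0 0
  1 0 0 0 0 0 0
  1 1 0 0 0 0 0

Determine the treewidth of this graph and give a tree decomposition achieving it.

The largest bag has 2 vertices, giving width 1; this decomposition certifies tw(G) ≤ 1. Any graph with an edge has treewidth ≥ 1, and G has the edge e–c. The upper and lower bounds meet at 1, so that is the treewidth.

Treewidth 1.
Bags: B1 = {c, e}  B2 = {c, d}  B3 = {b, d}  B4 = {b, g}  B5 = {a, g}  B6 = {a, f}
Tree: B1–B2, B2–B3, B3–B4, B4–B5, B5–B6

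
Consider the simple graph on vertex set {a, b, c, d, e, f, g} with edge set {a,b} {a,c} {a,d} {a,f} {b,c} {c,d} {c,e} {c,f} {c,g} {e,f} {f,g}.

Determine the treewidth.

2

A width-2 tree decomposition is:
Bags: B1 = {a, c, d}  B2 = {a, c, f}  B3 = {c, f, g}  B4 = {a, b, c}  B5 = {c, e, f}
Tree: B1–B2, B2–B3, B2–B4, B2–B5
Every bag has size at most 3, so the width is 3 − 1 = 2 and tw(G) ≤ 2. Conversely, {a, c, d} is a clique of size 3, and the vertices of any clique must share a bag in every tree decomposition; so some bag has ≥ 3 vertices and tw(G) ≥ 2. Combining the bounds, tw(G) = 2.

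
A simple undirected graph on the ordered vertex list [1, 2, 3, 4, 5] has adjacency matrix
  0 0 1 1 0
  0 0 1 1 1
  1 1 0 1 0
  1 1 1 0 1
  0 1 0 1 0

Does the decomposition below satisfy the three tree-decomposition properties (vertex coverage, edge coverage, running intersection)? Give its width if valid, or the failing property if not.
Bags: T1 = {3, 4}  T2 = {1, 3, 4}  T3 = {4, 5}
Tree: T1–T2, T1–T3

No — vertex 2 appears in no bag.

A tree decomposition must satisfy three properties: every vertex lies in some bag; for every edge, both endpoints lie together in some bag; and for every vertex, the bags containing it form a connected subtree. Here vertex 2 appears in no bag, so the decomposition is invalid.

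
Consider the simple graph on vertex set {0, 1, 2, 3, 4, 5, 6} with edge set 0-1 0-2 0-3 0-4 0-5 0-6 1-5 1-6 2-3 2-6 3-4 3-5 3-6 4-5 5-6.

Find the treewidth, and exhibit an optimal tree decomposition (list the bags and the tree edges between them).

Treewidth 3.
Bags: B1 = {0, 3, 5, 6}  B2 = {0, 1, 5, 6}  B3 = {0, 3, 4, 5}  B4 = {0, 2, 3, 6}
Tree: B1–B2, B1–B3, B1–B4

Each bag holds 4 vertices, so the decomposition has width 3, which upper-bounds the treewidth. For the lower bound, the 4 vertices {0, 1, 5, 6} are pairwise adjacent, and any tree decomposition puts a clique entirely inside one bag — forcing width ≥ 3. Therefore the treewidth is 3.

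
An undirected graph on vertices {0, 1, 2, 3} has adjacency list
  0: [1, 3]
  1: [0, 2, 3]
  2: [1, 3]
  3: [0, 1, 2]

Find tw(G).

A width-2 tree decomposition is:
Bags: B1 = {1, 2, 3}  B2 = {0, 1, 3}
Tree: B1–B2
Every bag has size at most 3, so the width is 3 − 1 = 2 and tw(G) ≤ 2. For the lower bound, the 3 vertices {0, 1, 3} are pairwise adjacent, and any tree decomposition puts a clique entirely inside one bag — forcing width ≥ 2. The upper and lower bounds meet at 2, so that is the treewidth.

2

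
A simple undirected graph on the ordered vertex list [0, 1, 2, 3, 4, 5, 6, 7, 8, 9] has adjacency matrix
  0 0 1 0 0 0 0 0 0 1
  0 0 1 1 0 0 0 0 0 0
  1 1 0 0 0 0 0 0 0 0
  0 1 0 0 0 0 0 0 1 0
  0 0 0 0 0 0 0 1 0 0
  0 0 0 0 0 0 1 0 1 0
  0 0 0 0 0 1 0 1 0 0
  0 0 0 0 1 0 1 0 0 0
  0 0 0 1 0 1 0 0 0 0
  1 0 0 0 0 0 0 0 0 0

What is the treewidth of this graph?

A width-1 tree decomposition is:
Bags: B1 = {0, 9}  B2 = {0, 2}  B3 = {1, 2}  B4 = {1, 3}  B5 = {3, 8}  B6 = {5, 8}  B7 = {5, 6}  B8 = {6, 7}  B9 = {4, 7}
Tree: B1–B2, B2–B3, B3–B4, B4–B5, B5–B6, B6–B7, B7–B8, B8–B9
Every bag has size at most 2, so the width is 2 − 1 = 1 and tw(G) ≤ 1. Any graph with an edge has treewidth ≥ 1, and G has the edge 9–0. Hence tw(G) = 1 exactly.

1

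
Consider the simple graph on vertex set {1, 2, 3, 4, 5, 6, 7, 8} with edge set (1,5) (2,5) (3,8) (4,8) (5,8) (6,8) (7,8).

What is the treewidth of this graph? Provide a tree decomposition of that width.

The largest bag has 2 vertices, giving width 1; this decomposition certifies tw(G) ≤ 1. Any graph with an edge has treewidth ≥ 1, and G has the edge 4–8. The upper and lower bounds meet at 1, so that is the treewidth.

Treewidth 1.
One such decomposition:
Bags: B1 = {4, 8}  B2 = {5, 8}  B3 = {1, 5}  B4 = {7, 8}  B5 = {6, 8}  B6 = {3, 8}  B7 = {2, 5}
Tree: B1–B2, B2–B3, B2–B4, B4–B5, B5–B6, B3–B7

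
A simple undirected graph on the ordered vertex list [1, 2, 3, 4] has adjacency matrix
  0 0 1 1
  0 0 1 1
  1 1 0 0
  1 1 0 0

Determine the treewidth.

2

A width-2 tree decomposition is:
Bags: B1 = {2, 3, 4}  B2 = {1, 3, 4}
Tree: B1–B2
The largest bag has 3 vertices, giving width 2; this decomposition certifies tw(G) ≤ 2. The edges 4–2–3–1–4 form a cycle, so G is not a tree and its treewidth is at least 2. Therefore the treewidth is 2.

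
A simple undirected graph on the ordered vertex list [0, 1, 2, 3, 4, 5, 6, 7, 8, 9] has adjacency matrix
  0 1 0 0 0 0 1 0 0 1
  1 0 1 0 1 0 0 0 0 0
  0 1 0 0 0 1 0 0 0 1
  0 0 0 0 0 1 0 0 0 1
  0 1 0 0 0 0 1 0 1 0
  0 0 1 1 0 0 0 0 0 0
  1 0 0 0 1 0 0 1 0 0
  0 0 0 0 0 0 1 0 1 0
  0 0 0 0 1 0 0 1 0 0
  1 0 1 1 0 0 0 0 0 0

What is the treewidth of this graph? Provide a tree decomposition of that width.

Each bag holds 3 vertices, so the decomposition has width 2, which upper-bounds the treewidth. The edges 8–7–6–4–8 form a cycle, so G is not a tree and its treewidth is at least 2. Therefore the treewidth is 2.

Treewidth 2.
One optimal decomposition is:
Bags: B1 = {4, 7, 8}  B2 = {4, 6, 7}  B3 = {1, 4, 6}  B4 = {0, 1, 6}  B5 = {0, 1, 2}  B6 = {0, 2, 9}  B7 = {2, 5, 9}  B8 = {3, 5, 9}
Tree: B1–B2, B2–B3, B3–B4, B4–B5, B5–B6, B6–B7, B7–B8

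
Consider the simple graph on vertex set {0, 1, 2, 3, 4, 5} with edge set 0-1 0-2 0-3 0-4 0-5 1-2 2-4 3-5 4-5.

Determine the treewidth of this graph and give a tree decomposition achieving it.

The largest bag has 3 vertices, giving width 2; this decomposition certifies tw(G) ≤ 2. For the lower bound, the 3 vertices {0, 1, 2} are pairwise adjacent, and any tree decomposition puts a clique entirely inside one bag — forcing width ≥ 2. Therefore the treewidth is 2.

Treewidth 2.
One optimal decomposition is:
Bags: B1 = {0, 1, 2}  B2 = {0, 2, 4}  B3 = {0, 4, 5}  B4 = {0, 3, 5}
Tree: B1–B2, B2–B3, B3–B4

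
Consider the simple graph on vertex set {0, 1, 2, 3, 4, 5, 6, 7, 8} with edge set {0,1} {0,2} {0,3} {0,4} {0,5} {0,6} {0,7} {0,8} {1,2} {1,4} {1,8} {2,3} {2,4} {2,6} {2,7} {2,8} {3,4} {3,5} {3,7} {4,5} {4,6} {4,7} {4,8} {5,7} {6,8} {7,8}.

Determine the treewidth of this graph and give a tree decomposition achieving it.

Each bag holds 5 vertices, so the decomposition has width 4, which upper-bounds the treewidth. Conversely, {0, 1, 2, 4, 8} is a clique of size 5, and the vertices of any clique must share a bag in every tree decomposition; so some bag has ≥ 5 vertices and tw(G) ≥ 4. Combining the bounds, tw(G) = 4.

Treewidth 4.
One optimal decomposition is:
Bags: B1 = {0, 2, 4, 7, 8}  B2 = {0, 1, 2, 4, 8}  B3 = {0, 2, 3, 4, 7}  B4 = {0, 3, 4, 5, 7}  B5 = {0, 2, 4, 6, 8}
Tree: B1–B2, B1–B3, B3–B4, B1–B5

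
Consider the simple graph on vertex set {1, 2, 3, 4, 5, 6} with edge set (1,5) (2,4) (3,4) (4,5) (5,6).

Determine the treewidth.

1

A width-1 tree decomposition is:
Bags: B1 = {1, 5}  B2 = {4, 5}  B3 = {3, 4}  B4 = {5, 6}  B5 = {2, 4}
Tree: B1–B2, B2–B3, B1–B4, B3–B5
Each bag holds 2 vertices, so the decomposition has width 1, which upper-bounds the treewidth. G has an edge, so its treewidth is at least 1. Therefore the treewidth is 1.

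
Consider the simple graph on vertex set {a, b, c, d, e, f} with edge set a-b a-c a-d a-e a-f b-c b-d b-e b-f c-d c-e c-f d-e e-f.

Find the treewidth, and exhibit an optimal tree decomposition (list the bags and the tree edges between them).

Treewidth 4.
One optimal decomposition is:
Bags: B1 = {a, b, c, e, f}  B2 = {a, b, c, d, e}
Tree: B1–B2

Each bag holds 5 vertices, so the decomposition has width 4, which upper-bounds the treewidth. For the lower bound, the 5 vertices {a, b, c, d, e} are pairwise adjacent, and any tree decomposition puts a clique entirely inside one bag — forcing width ≥ 4. Combining the bounds, tw(G) = 4.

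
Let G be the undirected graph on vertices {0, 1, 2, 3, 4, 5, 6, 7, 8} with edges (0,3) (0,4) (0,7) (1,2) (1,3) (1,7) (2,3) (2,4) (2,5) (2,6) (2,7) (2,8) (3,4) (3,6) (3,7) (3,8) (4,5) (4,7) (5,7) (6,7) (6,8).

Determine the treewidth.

3

A width-3 tree decomposition is:
Bags: B1 = {2, 3, 6, 7}  B2 = {2, 3, 4, 7}  B3 = {0, 3, 4, 7}  B4 = {2, 4, 5, 7}  B5 = {2, 3, 6, 8}  B6 = {1, 2, 3, 7}
Tree: B1–B2, B2–B3, B2–B4, B1–B5, B2–B6
The largest bag has 4 vertices, giving width 3; this decomposition certifies tw(G) ≤ 3. For the lower bound, the 4 vertices {0, 3, 4, 7} are pairwise adjacent, and any tree decomposition puts a clique entirely inside one bag — forcing width ≥ 3. The upper and lower bounds meet at 3, so that is the treewidth.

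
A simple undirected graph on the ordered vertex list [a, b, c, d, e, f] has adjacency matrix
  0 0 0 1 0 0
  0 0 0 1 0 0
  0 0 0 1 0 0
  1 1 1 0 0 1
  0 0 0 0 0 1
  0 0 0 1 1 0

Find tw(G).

A width-1 tree decomposition is:
Bags: B1 = {d, f}  B2 = {e, f}  B3 = {c, d}  B4 = {b, d}  B5 = {a, d}
Tree: B1–B2, B1–B3, B3–B4, B1–B5
Every bag has size at most 2, so the width is 2 − 1 = 1 and tw(G) ≤ 1. Since G has at least one edge (e.g. d–f), it is not an edgeless graph, so tw(G) ≥ 1. The upper and lower bounds meet at 1, so that is the treewidth.

1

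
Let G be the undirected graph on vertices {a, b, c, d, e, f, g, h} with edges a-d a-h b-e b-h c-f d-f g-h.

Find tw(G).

1

A width-1 tree decomposition is:
Bags: B1 = {d, f}  B2 = {a, d}  B3 = {c, f}  B4 = {a, h}  B5 = {g, h}  B6 = {b, h}  B7 = {b, e}
Tree: B1–B2, B1–B3, B2–B4, B4–B5, B4–B6, B6–B7
Every bag has size at most 2, so the width is 2 − 1 = 1 and tw(G) ≤ 1. G has an edge, so its treewidth is at least 1. The upper and lower bounds meet at 1, so that is the treewidth.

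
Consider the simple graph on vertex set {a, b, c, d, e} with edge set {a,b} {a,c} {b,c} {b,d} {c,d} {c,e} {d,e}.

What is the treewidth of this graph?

A width-2 tree decomposition is:
Bags: B1 = {b, c, d}  B2 = {a, b, c}  B3 = {c, d, e}
Tree: B1–B2, B1–B3
Each bag holds 3 vertices, so the decomposition has width 2, which upper-bounds the treewidth. For the lower bound, the 3 vertices {c, d, e} are pairwise adjacent, and any tree decomposition puts a clique entirely inside one bag — forcing width ≥ 2. The upper and lower bounds meet at 2, so that is the treewidth.

2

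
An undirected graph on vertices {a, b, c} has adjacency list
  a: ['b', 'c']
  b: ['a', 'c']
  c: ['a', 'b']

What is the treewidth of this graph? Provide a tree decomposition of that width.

With just one bag of size 3, the width is 3 − 1 = 2, so tw(G) ≤ 2. For the lower bound, the 3 vertices {a, b, c} are pairwise adjacent, and any tree decomposition puts a clique entirely inside one bag — forcing width ≥ 2. Therefore the treewidth is 2.

Treewidth 2.
Bags: B1 = {a, b, c}
Tree: (single bag)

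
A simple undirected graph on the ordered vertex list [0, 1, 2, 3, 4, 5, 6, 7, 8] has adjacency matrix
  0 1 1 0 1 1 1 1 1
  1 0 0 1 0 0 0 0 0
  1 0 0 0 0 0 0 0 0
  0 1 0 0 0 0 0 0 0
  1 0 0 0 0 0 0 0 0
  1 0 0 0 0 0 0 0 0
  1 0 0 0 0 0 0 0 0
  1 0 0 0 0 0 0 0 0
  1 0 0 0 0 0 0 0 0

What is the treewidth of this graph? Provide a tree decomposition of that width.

Every bag has size at most 2, so the width is 2 − 1 = 1 and tw(G) ≤ 1. Since G has at least one edge (e.g. 4–0), it is not an edgeless graph, so tw(G) ≥ 1. Combining the bounds, tw(G) = 1.

Treewidth 1.
One such decomposition:
Bags: B1 = {0, 4}  B2 = {0, 8}  B3 = {0, 1}  B4 = {1, 3}  B5 = {0, 6}  B6 = {0, 5}  B7 = {0, 2}  B8 = {0, 7}
Tree: B1–B2, B1–B3, B3–B4, B2–B5, B1–B6, B5–B7, B7–B8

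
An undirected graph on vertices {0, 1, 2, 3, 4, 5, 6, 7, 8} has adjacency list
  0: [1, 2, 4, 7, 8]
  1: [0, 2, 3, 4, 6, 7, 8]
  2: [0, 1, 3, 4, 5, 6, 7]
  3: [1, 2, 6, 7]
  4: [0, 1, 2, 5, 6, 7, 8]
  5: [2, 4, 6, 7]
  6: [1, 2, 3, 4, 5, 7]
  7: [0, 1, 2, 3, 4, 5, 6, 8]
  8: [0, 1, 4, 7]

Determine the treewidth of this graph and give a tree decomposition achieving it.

Every bag has size at most 5, so the width is 5 − 1 = 4 and tw(G) ≤ 4. On the other hand G contains the 5-clique {0, 1, 4, 7, 8}. A clique must lie in a single bag of any decomposition, so no decomposition can have width below 4. Therefore the treewidth is 4.

Treewidth 4.
One such decomposition:
Bags: B1 = {0, 1, 2, 4, 7}  B2 = {1, 2, 4, 6, 7}  B3 = {2, 4, 5, 6, 7}  B4 = {1, 2, 3, 6, 7}  B5 = {0, 1, 4, 7, 8}
Tree: B1–B2, B2–B3, B2–B4, B1–B5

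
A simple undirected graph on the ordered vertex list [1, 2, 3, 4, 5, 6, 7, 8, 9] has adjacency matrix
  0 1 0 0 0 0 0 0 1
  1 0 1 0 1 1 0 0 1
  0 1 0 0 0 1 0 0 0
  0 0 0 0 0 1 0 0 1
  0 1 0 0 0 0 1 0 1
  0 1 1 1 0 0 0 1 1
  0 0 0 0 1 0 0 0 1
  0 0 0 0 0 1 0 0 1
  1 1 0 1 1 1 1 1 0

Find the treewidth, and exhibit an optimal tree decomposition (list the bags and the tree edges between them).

The largest bag has 3 vertices, giving width 2; this decomposition certifies tw(G) ≤ 2. For the lower bound, the 3 vertices {6, 8, 9} are pairwise adjacent, and any tree decomposition puts a clique entirely inside one bag — forcing width ≥ 2. Combining the bounds, tw(G) = 2.

Treewidth 2.
Bags: B1 = {2, 5, 9}  B2 = {2, 6, 9}  B3 = {1, 2, 9}  B4 = {6, 8, 9}  B5 = {2, 3, 6}  B6 = {4, 6, 9}  B7 = {5, 7, 9}
Tree: B1–B2, B2–B3, B2–B4, B2–B5, B4–B6, B1–B7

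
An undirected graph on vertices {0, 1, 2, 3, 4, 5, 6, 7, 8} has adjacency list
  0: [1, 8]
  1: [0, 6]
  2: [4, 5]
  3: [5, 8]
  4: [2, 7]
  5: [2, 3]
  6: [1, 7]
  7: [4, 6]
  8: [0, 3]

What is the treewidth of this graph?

2

A width-2 tree decomposition is:
Bags: B1 = {2, 3, 5}  B2 = {2, 3, 4}  B3 = {3, 4, 7}  B4 = {3, 6, 7}  B5 = {1, 3, 6}  B6 = {0, 1, 3}  B7 = {0, 3, 8}
Tree: B1–B2, B2–B3, B3–B4, B4–B5, B5–B6, B6–B7
Every bag has size at most 3, so the width is 3 − 1 = 2 and tw(G) ≤ 2. Since 3–5–2–4–7–6–1–0–8–3 is a cycle in G, G is not acyclic. Forests are exactly the graphs of treewidth ≤ 1, so tw(G) ≥ 2. The upper and lower bounds meet at 2, so that is the treewidth.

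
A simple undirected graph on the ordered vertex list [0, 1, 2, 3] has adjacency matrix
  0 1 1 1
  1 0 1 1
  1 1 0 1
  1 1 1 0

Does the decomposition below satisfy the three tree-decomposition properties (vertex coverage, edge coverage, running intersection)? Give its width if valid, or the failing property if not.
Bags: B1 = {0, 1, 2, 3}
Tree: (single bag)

Yes; width 3.

Checking the three conditions: (i) the bags cover all of {0, 1, 2, 3}; (ii) for each edge, some bag contains both endpoints; (iii) the bags containing any fixed vertex form a subtree. All hold, so the decomposition is valid with width 4 − 1 = 3.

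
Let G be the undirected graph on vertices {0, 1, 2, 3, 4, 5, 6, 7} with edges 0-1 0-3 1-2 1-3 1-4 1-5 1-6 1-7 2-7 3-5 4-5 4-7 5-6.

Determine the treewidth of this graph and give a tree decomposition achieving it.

Treewidth 2.
One such decomposition:
Bags: B1 = {1, 4, 7}  B2 = {1, 4, 5}  B3 = {1, 3, 5}  B4 = {0, 1, 3}  B5 = {1, 2, 7}  B6 = {1, 5, 6}
Tree: B1–B2, B2–B3, B3–B4, B1–B5, B3–B6

Each bag holds 3 vertices, so the decomposition has width 2, which upper-bounds the treewidth. For the lower bound, the 3 vertices {0, 1, 3} are pairwise adjacent, and any tree decomposition puts a clique entirely inside one bag — forcing width ≥ 2. Combining the bounds, tw(G) = 2.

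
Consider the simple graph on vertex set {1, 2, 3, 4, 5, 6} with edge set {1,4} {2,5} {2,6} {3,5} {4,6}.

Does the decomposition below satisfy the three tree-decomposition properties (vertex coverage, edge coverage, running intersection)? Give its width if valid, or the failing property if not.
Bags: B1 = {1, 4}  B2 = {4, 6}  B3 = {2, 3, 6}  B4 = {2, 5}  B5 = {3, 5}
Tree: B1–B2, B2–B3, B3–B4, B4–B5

A tree decomposition must satisfy three properties: every vertex lies in some bag; for every edge, both endpoints lie together in some bag; and for every vertex, the bags containing it form a connected subtree. Here bags containing vertex 3 are not connected in the tree, so the decomposition is invalid.

No — bags containing vertex 3 are not connected in the tree.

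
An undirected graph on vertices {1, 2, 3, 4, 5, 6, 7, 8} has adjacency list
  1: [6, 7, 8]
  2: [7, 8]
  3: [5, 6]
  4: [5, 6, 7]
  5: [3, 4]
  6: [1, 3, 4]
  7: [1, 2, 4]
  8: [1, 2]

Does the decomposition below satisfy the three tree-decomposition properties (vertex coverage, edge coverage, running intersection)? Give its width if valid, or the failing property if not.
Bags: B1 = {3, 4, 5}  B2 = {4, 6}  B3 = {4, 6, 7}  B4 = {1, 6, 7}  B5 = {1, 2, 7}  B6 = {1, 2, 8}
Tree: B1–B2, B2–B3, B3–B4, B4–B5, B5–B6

No — edge (3,6) lies in no bag.

A tree decomposition must satisfy three properties: every vertex lies in some bag; for every edge, both endpoints lie together in some bag; and for every vertex, the bags containing it form a connected subtree. Here edge (3,6) lies in no bag, so the decomposition is invalid.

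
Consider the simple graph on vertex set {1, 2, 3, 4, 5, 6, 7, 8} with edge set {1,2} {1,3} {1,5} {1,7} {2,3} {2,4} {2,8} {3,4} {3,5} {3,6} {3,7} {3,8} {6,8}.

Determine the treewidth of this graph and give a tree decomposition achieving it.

Treewidth 2.
One such decomposition:
Bags: B1 = {2, 3, 8}  B2 = {1, 2, 3}  B3 = {3, 6, 8}  B4 = {2, 3, 4}  B5 = {1, 3, 5}  B6 = {1, 3, 7}
Tree: B1–B2, B1–B3, B2–B4, B2–B5, B2–B6

Every bag has size at most 3, so the width is 3 − 1 = 2 and tw(G) ≤ 2. On the other hand G contains the 3-clique {2, 3, 8}. A clique must lie in a single bag of any decomposition, so no decomposition can have width below 2. Hence tw(G) = 2 exactly.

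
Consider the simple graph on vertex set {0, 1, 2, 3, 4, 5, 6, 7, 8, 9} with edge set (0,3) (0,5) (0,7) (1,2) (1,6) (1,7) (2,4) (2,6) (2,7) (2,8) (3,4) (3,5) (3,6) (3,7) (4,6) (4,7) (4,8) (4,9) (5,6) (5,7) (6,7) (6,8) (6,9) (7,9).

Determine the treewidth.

A width-3 tree decomposition is:
Bags: B1 = {4, 6, 7, 9}  B2 = {2, 4, 6, 7}  B3 = {1, 2, 6, 7}  B4 = {3, 4, 6, 7}  B5 = {3, 5, 6, 7}  B6 = {2, 4, 6, 8}  B7 = {0, 3, 5, 7}
Tree: B1–B2, B2–B3, B2–B4, B4–B5, B2–B6, B5–B7
Each bag holds 4 vertices, so the decomposition has width 3, which upper-bounds the treewidth. On the other hand G contains the 4-clique {0, 3, 5, 7}. A clique must lie in a single bag of any decomposition, so no decomposition can have width below 3. Combining the bounds, tw(G) = 3.

3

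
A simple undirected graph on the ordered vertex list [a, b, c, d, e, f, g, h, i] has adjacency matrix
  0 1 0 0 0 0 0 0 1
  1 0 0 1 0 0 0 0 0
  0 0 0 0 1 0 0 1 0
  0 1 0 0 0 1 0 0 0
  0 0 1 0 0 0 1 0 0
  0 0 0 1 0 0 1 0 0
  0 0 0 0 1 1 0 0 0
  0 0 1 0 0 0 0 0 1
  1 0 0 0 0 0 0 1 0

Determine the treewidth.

2

A width-2 tree decomposition is:
Bags: B1 = {e, f, g}  B2 = {c, e, f}  B3 = {c, f, h}  B4 = {f, h, i}  B5 = {a, f, i}  B6 = {a, b, f}  B7 = {b, d, f}
Tree: B1–B2, B2–B3, B3–B4, B4–B5, B5–B6, B6–B7
Every bag has size at most 3, so the width is 3 − 1 = 2 and tw(G) ≤ 2. The edges f–g–e–c–h–i–a–b–d–f form a cycle, so G is not a tree and its treewidth is at least 2. Therefore the treewidth is 2.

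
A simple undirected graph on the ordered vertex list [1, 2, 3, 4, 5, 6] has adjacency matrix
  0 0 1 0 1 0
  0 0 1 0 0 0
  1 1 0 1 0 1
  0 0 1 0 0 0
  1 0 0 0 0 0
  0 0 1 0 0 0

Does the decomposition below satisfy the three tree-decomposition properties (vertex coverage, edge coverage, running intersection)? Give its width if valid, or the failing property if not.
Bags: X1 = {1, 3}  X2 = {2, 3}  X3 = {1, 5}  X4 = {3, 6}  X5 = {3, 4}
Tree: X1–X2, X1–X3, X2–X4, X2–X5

Every vertex of G appears in some bag (union = {1, 2, 3, 4, 5, 6}); every edge is covered by a bag; and for each vertex v the set of bags containing v is connected in the bag tree. The decomposition is therefore valid. The largest bag has 2 vertices, so the width is 1.

Yes; width 1.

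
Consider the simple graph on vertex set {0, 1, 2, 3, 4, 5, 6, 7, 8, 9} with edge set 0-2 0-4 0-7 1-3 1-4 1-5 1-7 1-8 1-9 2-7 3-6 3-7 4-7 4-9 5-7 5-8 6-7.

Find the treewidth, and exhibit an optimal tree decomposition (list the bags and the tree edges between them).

Every bag has size at most 3, so the width is 3 − 1 = 2 and tw(G) ≤ 2. For the lower bound, the 3 vertices {1, 5, 8} are pairwise adjacent, and any tree decomposition puts a clique entirely inside one bag — forcing width ≥ 2. The upper and lower bounds meet at 2, so that is the treewidth.

Treewidth 2.
Bags: B1 = {1, 4, 7}  B2 = {1, 4, 9}  B3 = {1, 3, 7}  B4 = {0, 4, 7}  B5 = {0, 2, 7}  B6 = {3, 6, 7}  B7 = {1, 5, 7}  B8 = {1, 5, 8}
Tree: B1–B2, B1–B3, B1–B4, B4–B5, B3–B6, B1–B7, B7–B8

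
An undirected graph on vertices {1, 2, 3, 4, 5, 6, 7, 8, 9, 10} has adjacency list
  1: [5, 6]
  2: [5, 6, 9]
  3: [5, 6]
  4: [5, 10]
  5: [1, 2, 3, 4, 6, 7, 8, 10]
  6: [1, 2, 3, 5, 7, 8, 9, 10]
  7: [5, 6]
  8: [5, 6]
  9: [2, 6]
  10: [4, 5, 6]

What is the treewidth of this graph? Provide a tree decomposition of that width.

Every bag has size at most 3, so the width is 3 − 1 = 2 and tw(G) ≤ 2. For the lower bound, the 3 vertices {2, 6, 9} are pairwise adjacent, and any tree decomposition puts a clique entirely inside one bag — forcing width ≥ 2. The upper and lower bounds meet at 2, so that is the treewidth.

Treewidth 2.
One optimal decomposition is:
Bags: B1 = {3, 5, 6}  B2 = {5, 6, 7}  B3 = {1, 5, 6}  B4 = {2, 5, 6}  B5 = {5, 6, 8}  B6 = {5, 6, 10}  B7 = {4, 5, 10}  B8 = {2, 6, 9}
Tree: B1–B2, B2–B3, B1–B4, B1–B5, B4–B6, B6–B7, B4–B8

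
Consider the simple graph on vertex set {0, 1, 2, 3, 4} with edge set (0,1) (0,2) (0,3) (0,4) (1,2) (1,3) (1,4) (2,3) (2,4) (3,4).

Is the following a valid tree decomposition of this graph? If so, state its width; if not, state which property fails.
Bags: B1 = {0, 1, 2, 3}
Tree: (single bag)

No — vertex 4 appears in no bag.

A tree decomposition must satisfy three properties: every vertex lies in some bag; for every edge, both endpoints lie together in some bag; and for every vertex, the bags containing it form a connected subtree. Here vertex 4 appears in no bag, so the decomposition is invalid.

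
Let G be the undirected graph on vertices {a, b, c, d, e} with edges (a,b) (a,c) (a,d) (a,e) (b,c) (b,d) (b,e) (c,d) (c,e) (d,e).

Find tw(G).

A width-4 tree decomposition is:
Bags: B1 = {a, b, c, d, e}
Tree: (single bag)
With just one bag of size 5, the width is 5 − 1 = 4, so tw(G) ≤ 4. Conversely, {a, b, c, d, e} is a clique of size 5, and the vertices of any clique must share a bag in every tree decomposition; so some bag has ≥ 5 vertices and tw(G) ≥ 4. Combining the bounds, tw(G) = 4.

4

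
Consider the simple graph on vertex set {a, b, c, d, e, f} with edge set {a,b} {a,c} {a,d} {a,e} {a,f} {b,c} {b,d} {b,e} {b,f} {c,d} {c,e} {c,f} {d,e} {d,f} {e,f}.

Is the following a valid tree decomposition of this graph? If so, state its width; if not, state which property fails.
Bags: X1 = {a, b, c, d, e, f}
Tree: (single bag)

Yes; width 5.

Vertex coverage: the bags together contain {a, b, c, d, e, f}, the full vertex set. Edge coverage: each edge of G has both endpoints in at least one bag. Running intersection: for every vertex, the bags containing it form a connected subtree. All three properties hold, so this is a valid tree decomposition of width max|bag| − 1 = 5, and hence tw(G) ≤ 5.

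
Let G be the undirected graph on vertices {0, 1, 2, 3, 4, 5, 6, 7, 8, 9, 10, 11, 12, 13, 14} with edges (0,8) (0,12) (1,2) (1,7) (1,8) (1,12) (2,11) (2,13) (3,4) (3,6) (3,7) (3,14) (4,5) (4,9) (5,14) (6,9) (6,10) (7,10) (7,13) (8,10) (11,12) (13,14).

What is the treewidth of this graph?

A width-3 tree decomposition is:
Bags: B1 = {4, 5, 9, 14}  B2 = {3, 4, 9, 14}  B3 = {3, 6, 9, 14}  B4 = {3, 6, 13, 14}  B5 = {3, 6, 7, 13}  B6 = {6, 7, 10, 13}  B7 = {2, 7, 10, 13}  B8 = {1, 2, 7, 10}  B9 = {1, 2, 8, 10}  B10 = {1, 2, 8, 11}  B11 = {1, 8, 11, 12}  B12 = {0, 8, 11, 12}
Tree: B1–B2, B2–B3, B3–B4, B4–B5, B5–B6, B6–B7, B7–B8, B8–B9, B9–B10, B10–B11, B11–B12
Every bag has size at most 4, so the width is 4 − 1 = 3 and tw(G) ≤ 3. For the lower bound: the 4 vertex sets {4,5,9}, {14}, {3}, {6,7,10,13} are disjoint, each induces a connected subgraph, and every pair is joined by at least one edge of G. Contracting each set to a single vertex therefore yields K_{4} as a minor, and since treewidth is minor-monotone, tw(G) ≥ tw(K_{4}) = 3. The upper and lower bounds meet at 3, so that is the treewidth.

3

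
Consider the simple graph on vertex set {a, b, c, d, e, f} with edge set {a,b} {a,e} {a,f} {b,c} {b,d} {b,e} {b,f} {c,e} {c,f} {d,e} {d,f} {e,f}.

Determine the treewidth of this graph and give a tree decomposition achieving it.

Each bag holds 4 vertices, so the decomposition has width 3, which upper-bounds the treewidth. On the other hand G contains the 4-clique {b, d, e, f}. A clique must lie in a single bag of any decomposition, so no decomposition can have width below 3. The upper and lower bounds meet at 3, so that is the treewidth.

Treewidth 3.
Bags: B1 = {b, c, e, f}  B2 = {b, d, e, f}  B3 = {a, b, e, f}
Tree: B1–B2, B1–B3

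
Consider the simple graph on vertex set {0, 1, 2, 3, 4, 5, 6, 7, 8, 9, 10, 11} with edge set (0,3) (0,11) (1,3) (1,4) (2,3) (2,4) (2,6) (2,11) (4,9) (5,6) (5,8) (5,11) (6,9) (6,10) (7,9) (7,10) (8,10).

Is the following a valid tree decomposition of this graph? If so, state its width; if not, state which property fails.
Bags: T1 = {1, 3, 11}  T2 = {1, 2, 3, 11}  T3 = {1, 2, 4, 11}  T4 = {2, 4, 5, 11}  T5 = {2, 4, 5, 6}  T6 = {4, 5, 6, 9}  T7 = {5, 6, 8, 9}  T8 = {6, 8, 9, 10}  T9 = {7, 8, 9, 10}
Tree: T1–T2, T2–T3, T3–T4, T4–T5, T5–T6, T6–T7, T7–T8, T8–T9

A tree decomposition must satisfy three properties: every vertex lies in some bag; for every edge, both endpoints lie together in some bag; and for every vertex, the bags containing it form a connected subtree. Here vertex 0 appears in no bag, so the decomposition is invalid.

No — vertex 0 appears in no bag.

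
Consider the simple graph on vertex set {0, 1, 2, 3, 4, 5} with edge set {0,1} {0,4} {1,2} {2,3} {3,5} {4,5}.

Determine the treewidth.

2

A width-2 tree decomposition is:
Bags: B1 = {0, 4, 5}  B2 = {0, 3, 5}  B3 = {0, 2, 3}  B4 = {0, 1, 2}
Tree: B1–B2, B2–B3, B3–B4
Each bag holds 3 vertices, so the decomposition has width 2, which upper-bounds the treewidth. The edges 0–4–5–3–2–1–0 form a cycle, so G is not a tree and its treewidth is at least 2. Therefore the treewidth is 2.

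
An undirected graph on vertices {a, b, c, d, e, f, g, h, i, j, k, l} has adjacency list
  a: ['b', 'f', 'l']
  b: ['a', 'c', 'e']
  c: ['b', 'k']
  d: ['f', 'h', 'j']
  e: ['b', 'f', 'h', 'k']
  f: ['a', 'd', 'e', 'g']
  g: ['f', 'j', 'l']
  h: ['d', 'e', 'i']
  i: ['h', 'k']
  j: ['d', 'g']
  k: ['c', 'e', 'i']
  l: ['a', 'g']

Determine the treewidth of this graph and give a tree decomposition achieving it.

Treewidth 3.
One optimal decomposition is:
Bags: B1 = {d, g, j, l}  B2 = {d, f, g, l}  B3 = {a, d, f, l}  B4 = {a, d, f, h}  B5 = {a, e, f, h}  B6 = {a, b, e, h}  B7 = {b, e, h, i}  B8 = {b, e, i, k}  B9 = {b, c, i, k}
Tree: B1–B2, B2–B3, B3–B4, B4–B5, B5–B6, B6–B7, B7–B8, B8–B9

Every bag has size at most 4, so the width is 4 − 1 = 3 and tw(G) ≤ 3. For the lower bound: the 4 vertex sets {g,j,l}, {d}, {f}, {a,b,e,h} are disjoint, each induces a connected subgraph, and every pair is joined by at least one edge of G. Contracting each set to a single vertex therefore yields K_{4} as a minor, and since treewidth is minor-monotone, tw(G) ≥ tw(K_{4}) = 3. Therefore the treewidth is 3.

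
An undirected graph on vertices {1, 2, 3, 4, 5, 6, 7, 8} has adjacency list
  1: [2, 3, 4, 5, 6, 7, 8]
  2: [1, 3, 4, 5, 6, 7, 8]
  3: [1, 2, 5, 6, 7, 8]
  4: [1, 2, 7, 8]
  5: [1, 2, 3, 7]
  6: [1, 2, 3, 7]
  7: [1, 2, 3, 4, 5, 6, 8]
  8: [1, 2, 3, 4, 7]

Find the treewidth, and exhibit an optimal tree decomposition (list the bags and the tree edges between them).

Treewidth 4.
One optimal decomposition is:
Bags: B1 = {1, 2, 3, 5, 7}  B2 = {1, 2, 3, 7, 8}  B3 = {1, 2, 4, 7, 8}  B4 = {1, 2, 3, 6, 7}
Tree: B1–B2, B2–B3, B2–B4

Every bag has size at most 5, so the width is 5 − 1 = 4 and tw(G) ≤ 4. For the lower bound, the 5 vertices {1, 2, 3, 7, 8} are pairwise adjacent, and any tree decomposition puts a clique entirely inside one bag — forcing width ≥ 4. Hence tw(G) = 4 exactly.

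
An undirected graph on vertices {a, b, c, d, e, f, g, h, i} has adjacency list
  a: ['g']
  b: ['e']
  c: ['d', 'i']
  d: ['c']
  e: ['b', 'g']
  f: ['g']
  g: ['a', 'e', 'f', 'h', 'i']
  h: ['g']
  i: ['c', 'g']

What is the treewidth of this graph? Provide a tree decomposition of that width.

Every bag has size at most 2, so the width is 2 − 1 = 1 and tw(G) ≤ 1. G has an edge, so its treewidth is at least 1. Combining the bounds, tw(G) = 1.

Treewidth 1.
One such decomposition:
Bags: B1 = {c, i}  B2 = {g, i}  B3 = {f, g}  B4 = {a, g}  B5 = {g, h}  B6 = {e, g}  B7 = {b, e}  B8 = {c, d}
Tree: B1–B2, B2–B3, B2–B4, B2–B5, B3–B6, B6–B7, B1–B8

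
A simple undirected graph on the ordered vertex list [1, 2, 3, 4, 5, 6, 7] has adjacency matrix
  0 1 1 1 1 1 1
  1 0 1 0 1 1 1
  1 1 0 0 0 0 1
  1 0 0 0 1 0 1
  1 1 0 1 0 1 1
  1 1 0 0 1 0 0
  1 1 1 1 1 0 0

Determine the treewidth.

3

A width-3 tree decomposition is:
Bags: B1 = {1, 2, 3, 7}  B2 = {1, 2, 5, 7}  B3 = {1, 2, 5, 6}  B4 = {1, 4, 5, 7}
Tree: B1–B2, B2–B3, B2–B4
Every bag has size at most 4, so the width is 4 − 1 = 3 and tw(G) ≤ 3. Conversely, {1, 2, 3, 7} is a clique of size 4, and the vertices of any clique must share a bag in every tree decomposition; so some bag has ≥ 4 vertices and tw(G) ≥ 3. Hence tw(G) = 3 exactly.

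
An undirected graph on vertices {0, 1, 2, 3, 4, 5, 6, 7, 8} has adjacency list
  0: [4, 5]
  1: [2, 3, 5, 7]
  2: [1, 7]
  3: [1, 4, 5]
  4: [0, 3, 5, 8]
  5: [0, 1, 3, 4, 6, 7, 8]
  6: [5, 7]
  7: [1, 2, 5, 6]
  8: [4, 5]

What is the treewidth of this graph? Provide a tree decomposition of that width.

The largest bag has 3 vertices, giving width 2; this decomposition certifies tw(G) ≤ 2. For the lower bound, the 3 vertices {1, 2, 7} are pairwise adjacent, and any tree decomposition puts a clique entirely inside one bag — forcing width ≥ 2. Combining the bounds, tw(G) = 2.

Treewidth 2.
One optimal decomposition is:
Bags: B1 = {3, 4, 5}  B2 = {4, 5, 8}  B3 = {1, 3, 5}  B4 = {1, 5, 7}  B5 = {1, 2, 7}  B6 = {0, 4, 5}  B7 = {5, 6, 7}
Tree: B1–B2, B1–B3, B3–B4, B4–B5, B1–B6, B4–B7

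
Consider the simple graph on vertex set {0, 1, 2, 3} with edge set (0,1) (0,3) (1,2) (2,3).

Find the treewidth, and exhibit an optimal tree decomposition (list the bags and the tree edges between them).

The largest bag has 3 vertices, giving width 2; this decomposition certifies tw(G) ≤ 2. For the lower bound, G contains the cycle 0–1–2–3–0, so G is not a forest; only forests have treewidth ≤ 1, hence tw(G) ≥ 2. The upper and lower bounds meet at 2, so that is the treewidth.

Treewidth 2.
One such decomposition:
Bags: B1 = {0, 1, 2}  B2 = {0, 2, 3}
Tree: B1–B2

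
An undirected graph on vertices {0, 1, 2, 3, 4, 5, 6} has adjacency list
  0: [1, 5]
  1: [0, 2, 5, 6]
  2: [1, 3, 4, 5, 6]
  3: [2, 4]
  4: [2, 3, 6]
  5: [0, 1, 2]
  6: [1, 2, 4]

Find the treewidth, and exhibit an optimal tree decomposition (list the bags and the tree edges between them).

The largest bag has 3 vertices, giving width 2; this decomposition certifies tw(G) ≤ 2. On the other hand G contains the 3-clique {0, 1, 5}. A clique must lie in a single bag of any decomposition, so no decomposition can have width below 2. Therefore the treewidth is 2.

Treewidth 2.
One such decomposition:
Bags: B1 = {0, 1, 5}  B2 = {1, 2, 5}  B3 = {1, 2, 6}  B4 = {2, 4, 6}  B5 = {2, 3, 4}
Tree: B1–B2, B2–B3, B3–B4, B4–B5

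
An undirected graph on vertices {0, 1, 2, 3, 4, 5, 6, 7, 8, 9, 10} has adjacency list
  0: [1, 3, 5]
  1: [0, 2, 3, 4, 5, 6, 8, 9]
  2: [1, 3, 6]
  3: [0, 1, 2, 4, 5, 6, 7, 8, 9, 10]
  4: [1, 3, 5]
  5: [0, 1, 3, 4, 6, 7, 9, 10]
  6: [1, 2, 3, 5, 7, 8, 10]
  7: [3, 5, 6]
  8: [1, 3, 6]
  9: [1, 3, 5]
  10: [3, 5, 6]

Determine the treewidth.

3

A width-3 tree decomposition is:
Bags: B1 = {1, 3, 4, 5}  B2 = {1, 3, 5, 6}  B3 = {1, 2, 3, 6}  B4 = {3, 5, 6, 7}  B5 = {1, 3, 5, 9}  B6 = {3, 5, 6, 10}  B7 = {0, 1, 3, 5}  B8 = {1, 3, 6, 8}
Tree: B1–B2, B2–B3, B2–B4, B2–B5, B4–B6, B2–B7, B2–B8
The largest bag has 4 vertices, giving width 3; this decomposition certifies tw(G) ≤ 3. For the lower bound, the 4 vertices {1, 3, 6, 8} are pairwise adjacent, and any tree decomposition puts a clique entirely inside one bag — forcing width ≥ 3. Combining the bounds, tw(G) = 3.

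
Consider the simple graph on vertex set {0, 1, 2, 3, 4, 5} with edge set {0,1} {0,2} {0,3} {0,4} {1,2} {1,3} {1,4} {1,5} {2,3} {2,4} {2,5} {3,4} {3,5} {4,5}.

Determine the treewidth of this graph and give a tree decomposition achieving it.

The largest bag has 5 vertices, giving width 4; this decomposition certifies tw(G) ≤ 4. For the lower bound, the 5 vertices {0, 1, 2, 3, 4} are pairwise adjacent, and any tree decomposition puts a clique entirely inside one bag — forcing width ≥ 4. Therefore the treewidth is 4.

Treewidth 4.
One optimal decomposition is:
Bags: B1 = {1, 2, 3, 4, 5}  B2 = {0, 1, 2, 3, 4}
Tree: B1–B2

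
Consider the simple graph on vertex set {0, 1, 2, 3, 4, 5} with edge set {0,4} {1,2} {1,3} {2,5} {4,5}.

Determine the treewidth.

1

A width-1 tree decomposition is:
Bags: B1 = {1, 3}  B2 = {1, 2}  B3 = {2, 5}  B4 = {4, 5}  B5 = {0, 4}
Tree: B1–B2, B2–B3, B3–B4, B4–B5
The largest bag has 2 vertices, giving width 1; this decomposition certifies tw(G) ≤ 1. G has an edge, so its treewidth is at least 1. Therefore the treewidth is 1.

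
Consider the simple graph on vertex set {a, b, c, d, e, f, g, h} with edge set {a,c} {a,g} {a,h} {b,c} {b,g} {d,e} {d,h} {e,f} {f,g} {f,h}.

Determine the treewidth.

2

A width-2 tree decomposition is:
Bags: B1 = {a, b, c}  B2 = {a, b, g}  B3 = {a, g, h}  B4 = {f, g, h}  B5 = {d, f, h}  B6 = {d, e, f}
Tree: B1–B2, B2–B3, B3–B4, B4–B5, B5–B6
Each bag holds 3 vertices, so the decomposition has width 2, which upper-bounds the treewidth. Since c–b–g–a–c is a cycle in G, G is not acyclic. Forests are exactly the graphs of treewidth ≤ 1, so tw(G) ≥ 2. Combining the bounds, tw(G) = 2.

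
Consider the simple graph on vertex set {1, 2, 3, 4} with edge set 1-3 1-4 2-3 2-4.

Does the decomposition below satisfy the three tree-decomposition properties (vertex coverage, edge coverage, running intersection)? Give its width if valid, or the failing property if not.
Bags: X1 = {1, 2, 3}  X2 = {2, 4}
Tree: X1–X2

No — edge (1,4) lies in no bag.

A tree decomposition must satisfy three properties: every vertex lies in some bag; for every edge, both endpoints lie together in some bag; and for every vertex, the bags containing it form a connected subtree. Here edge (1,4) lies in no bag, so the decomposition is invalid.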